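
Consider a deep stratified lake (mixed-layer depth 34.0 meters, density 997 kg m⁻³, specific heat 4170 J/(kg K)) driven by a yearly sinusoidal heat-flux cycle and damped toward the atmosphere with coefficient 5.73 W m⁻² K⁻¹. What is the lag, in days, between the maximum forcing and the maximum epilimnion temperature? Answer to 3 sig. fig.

79.6 days

Areal heat capacity C = ρ c_p D = 997 × 4170 × 34.0 = 1.41×10^8 J m⁻² K⁻¹.
ω = 2π / 3.15×10^7 s = 1.99×10^-7 s⁻¹.
Phase lag φ = arctan(Cω/λ) = arctan(28.2/5.73) = 1.37 rad.
Time lag = φ / ω = 1.37 / 1.99×10^-7 = 6.88×10^6 s = 79.6 days.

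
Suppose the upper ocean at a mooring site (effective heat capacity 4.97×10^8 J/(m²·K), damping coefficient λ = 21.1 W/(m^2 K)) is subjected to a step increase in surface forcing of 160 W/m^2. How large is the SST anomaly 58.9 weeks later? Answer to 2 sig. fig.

5.9 K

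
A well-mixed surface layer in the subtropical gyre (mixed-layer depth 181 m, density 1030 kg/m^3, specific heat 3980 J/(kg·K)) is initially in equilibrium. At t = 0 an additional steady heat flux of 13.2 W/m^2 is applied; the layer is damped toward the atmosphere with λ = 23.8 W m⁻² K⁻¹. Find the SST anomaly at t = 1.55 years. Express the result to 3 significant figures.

Areal heat capacity C = ρ c_p D = 1030 × 3980 × 181 = 7.42×10^8 J m⁻² K⁻¹.
τ = C / λ = 7.42×10^8 / 23.8 = 3.12×10^7 s.
Equilibrium anomaly ΔT_eq = F / λ = 13.2 / 23.8 = 0.555 K.
t = 1.55 years = 4.89×10^7 s, so t/τ = 1.57.
ΔT(t) = ΔT_eq (1 − e^(−t/τ)) = 0.555 × (1 − e^−1.57) = 0.439 K.

0.439 K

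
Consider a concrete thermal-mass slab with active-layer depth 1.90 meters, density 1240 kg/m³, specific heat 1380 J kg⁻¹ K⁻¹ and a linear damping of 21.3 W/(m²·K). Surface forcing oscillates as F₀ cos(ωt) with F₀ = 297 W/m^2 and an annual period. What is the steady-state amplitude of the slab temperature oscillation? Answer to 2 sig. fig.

14 K

Areal heat capacity C = ρ c_p D = 1240 × 1380 × 1.90 = 3.25×10^6 J/(m^2 K).
Angular frequency ω = 2π / T = 2π / 3.15×10^7 s = 1.99×10^-7 s⁻¹.
√((Cω)² + λ²) = √((0.648)² + 21.3²) = 21.3 W/(m²·K).
Amplitude A = F₀ / √((Cω)²+λ²) = 297 / 21.3 = 13.9 K.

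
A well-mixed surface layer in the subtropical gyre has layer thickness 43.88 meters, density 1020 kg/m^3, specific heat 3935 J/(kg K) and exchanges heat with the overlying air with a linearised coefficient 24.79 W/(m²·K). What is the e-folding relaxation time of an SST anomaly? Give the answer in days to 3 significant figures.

82.2 days

Areal heat capacity C = ρ c_p D = 1020 × 3935 × 43.88 = 1.76×10^8 J/(m²·K).
Relaxation time τ = C / λ = 1.76×10^8 / 24.79 = 7.10×10^6 s.
In days: 7.10×10^6 s / (86400 s/day) = 82.2 days.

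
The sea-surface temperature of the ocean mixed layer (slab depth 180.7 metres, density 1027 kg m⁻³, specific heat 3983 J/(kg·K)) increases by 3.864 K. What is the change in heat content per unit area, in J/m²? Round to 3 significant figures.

Areal heat capacity C = ρ c_p D = 1027 × 3983 × 180.7 = 7.39×10^8 J/(m²·K).
ΔQ = C ΔT = 7.39×10^8 × 3.864 = 2.86×10^9 J/m².

2.86×10^9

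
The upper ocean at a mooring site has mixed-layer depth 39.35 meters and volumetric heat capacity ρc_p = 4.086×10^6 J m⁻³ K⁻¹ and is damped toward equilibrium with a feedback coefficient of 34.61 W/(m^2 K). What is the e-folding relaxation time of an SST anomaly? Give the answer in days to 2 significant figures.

54 days

Areal heat capacity C = ρc_p × D = 4.086×10^6 × 39.35 = 1.61×10^8 J/(m^2 K).
Relaxation time τ = C / λ = 1.61×10^8 / 34.61 = 4.65×10^6 s.
In days: 4.65×10^6 s / (86400 s/day) = 53.8 days.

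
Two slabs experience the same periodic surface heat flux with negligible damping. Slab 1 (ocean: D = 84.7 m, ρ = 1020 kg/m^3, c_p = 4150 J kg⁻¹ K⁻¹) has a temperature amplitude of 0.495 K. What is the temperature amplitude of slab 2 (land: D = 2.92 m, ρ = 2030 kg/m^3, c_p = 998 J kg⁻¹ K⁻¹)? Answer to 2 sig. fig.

30 K

C_ocean = 3.59×10^8 J/(m²·K); C_land = 5.92×10^6 J/(m²·K).
A ∝ 1/C ⇒ A_land = A_ocean × C_ocean/C_land = 0.495 × 60.6 = 30.0 K.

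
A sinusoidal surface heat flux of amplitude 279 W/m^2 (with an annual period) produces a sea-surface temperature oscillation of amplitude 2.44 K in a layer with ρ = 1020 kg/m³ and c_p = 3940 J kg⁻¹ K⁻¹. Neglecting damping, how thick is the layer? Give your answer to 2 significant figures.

ω = 2π / 3.15×10^7 s = 1.99×10^-7 s⁻¹.
Required C = F₀ / (A ω) = 279 / (2.44 × 1.99×10^-7) = 5.74×10^8 J/(m²·K).
D = C / (ρ c_p) = 5.74×10^8 / (1020 × 3940) = 143 m.

140 m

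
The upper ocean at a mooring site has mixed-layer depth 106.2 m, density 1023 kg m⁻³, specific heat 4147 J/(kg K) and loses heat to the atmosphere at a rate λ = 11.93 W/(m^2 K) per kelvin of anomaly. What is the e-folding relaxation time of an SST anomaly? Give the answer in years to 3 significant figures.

Areal heat capacity C = ρ c_p D = 1023 × 4147 × 106.2 = 4.51×10^8 J/(m²·K).
Relaxation time τ = C / λ = 4.51×10^8 / 11.93 = 3.78×10^7 s.
In years: 3.78×10^7 s / (3.156×10^7 s/year) = 1.20 years.

1.20 years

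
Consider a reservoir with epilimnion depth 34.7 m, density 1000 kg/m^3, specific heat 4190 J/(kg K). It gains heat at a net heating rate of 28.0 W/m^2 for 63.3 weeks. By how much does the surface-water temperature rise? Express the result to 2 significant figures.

Areal heat capacity C = ρ c_p D = 1000 × 4190 × 34.7 = 1.45×10^8 J/(m²·K).
Net heat input Q = F Δt = 28.0 × (63.3 weeks × 6.048×10^5 s/week) = 1.07×10^9 J/m².
ΔT = Q / C = 1.07×10^9 / 1.45×10^8 = 7.37 K.

7.4 K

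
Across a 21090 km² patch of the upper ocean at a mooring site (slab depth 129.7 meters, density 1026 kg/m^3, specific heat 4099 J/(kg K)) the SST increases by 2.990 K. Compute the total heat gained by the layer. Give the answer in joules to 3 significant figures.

3.44×10^19 J

Areal heat capacity C = ρ c_p D = 1026 × 4099 × 129.7 = 5.45×10^8 J m⁻² K⁻¹.
Heat per unit area: q = C ΔT = 5.45×10^8 × 2.990 = 1.63×10^9 J/m².
Total heat: Q = q × A = 1.63×10^9 × (21090 × 10⁶ m²) = 3.44×10^19 J.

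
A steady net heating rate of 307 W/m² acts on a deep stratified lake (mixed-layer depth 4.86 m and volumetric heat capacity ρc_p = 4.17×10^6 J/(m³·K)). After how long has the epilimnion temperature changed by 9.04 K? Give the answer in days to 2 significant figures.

6.9 days

Areal heat capacity C = ρc_p × D = 4.17×10^6 × 4.86 = 2.03×10^7 J m⁻² K⁻¹.
Time required: Δt = C ΔT / F = 2.03×10^7 × 9.04 / 307 = 5.97×10^5 s.
In days: 5.97×10^5 s / (86400 s/day) = 6.91 days.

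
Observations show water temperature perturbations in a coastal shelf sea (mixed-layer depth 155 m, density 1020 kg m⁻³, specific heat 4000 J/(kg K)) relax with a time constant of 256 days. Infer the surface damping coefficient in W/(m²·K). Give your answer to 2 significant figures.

29

Areal heat capacity C = ρ c_p D = 1020 × 4000 × 155 = 6.32×10^8 J/(m²·K).
τ = 256 days = 2.21×10^7 s.
λ = C / τ = 6.32×10^8 / 2.21×10^7 = 28.6 W/(m²·K).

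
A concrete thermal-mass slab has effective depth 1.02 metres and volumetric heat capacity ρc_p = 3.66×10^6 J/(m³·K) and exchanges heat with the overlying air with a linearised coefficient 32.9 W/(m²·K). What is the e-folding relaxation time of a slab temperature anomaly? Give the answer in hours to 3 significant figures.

Areal heat capacity C = ρc_p × D = 3.66×10^6 × 1.02 = 3.73×10^6 J m⁻² K⁻¹.
Relaxation time τ = C / λ = 3.73×10^6 / 32.9 = 1.13×10^5 s.
In hours: 1.13×10^5 s / (3600 s/hour) = 31.5 hours.

31.5 hours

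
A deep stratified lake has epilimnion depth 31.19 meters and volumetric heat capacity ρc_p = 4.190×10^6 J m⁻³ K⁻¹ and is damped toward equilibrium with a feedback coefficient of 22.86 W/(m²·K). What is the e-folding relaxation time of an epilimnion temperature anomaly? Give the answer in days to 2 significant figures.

Areal heat capacity C = ρc_p × D = 4.190×10^6 × 31.19 = 1.31×10^8 J/(m²·K).
Relaxation time τ = C / λ = 1.31×10^8 / 22.86 = 5.72×10^6 s.
In days: 5.72×10^6 s / (86400 s/day) = 66.2 days.

66 days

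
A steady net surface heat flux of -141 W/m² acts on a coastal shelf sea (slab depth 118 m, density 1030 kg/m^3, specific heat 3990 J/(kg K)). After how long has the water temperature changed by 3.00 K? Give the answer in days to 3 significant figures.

Areal heat capacity C = ρ c_p D = 1030 × 3990 × 118 = 4.85×10^8 J m⁻² K⁻¹.
Time required: Δt = C ΔT / F = 4.85×10^8 × -3.00 / -141 = 1.03×10^7 s.
In days: 1.03×10^7 s / (86400 s/day) = 119 days.

119 days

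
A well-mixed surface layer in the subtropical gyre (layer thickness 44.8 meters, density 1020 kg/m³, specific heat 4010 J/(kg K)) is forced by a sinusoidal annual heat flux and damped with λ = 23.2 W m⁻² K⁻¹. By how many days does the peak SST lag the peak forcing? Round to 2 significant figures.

58 days

Areal heat capacity C = ρ c_p D = 1020 × 4010 × 44.8 = 1.83×10^8 J/(m^2 K).
ω = 2π / 3.15×10^7 s = 1.99×10^-7 s⁻¹.
Phase lag φ = arctan(Cω/λ) = arctan(36.5/23.2) = 1.00 rad.
Time lag = φ / ω = 1.00 / 1.99×10^-7 = 5.04×10^6 s = 58.4 days.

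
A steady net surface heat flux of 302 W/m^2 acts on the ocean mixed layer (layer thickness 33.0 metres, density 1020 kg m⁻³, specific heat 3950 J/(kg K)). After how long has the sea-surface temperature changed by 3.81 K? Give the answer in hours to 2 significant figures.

Areal heat capacity C = ρ c_p D = 1020 × 3950 × 33.0 = 1.33×10^8 J/(m^2 K).
Time required: Δt = C ΔT / F = 1.33×10^8 × 3.81 / 302 = 1.68×10^6 s.
In hours: 1.68×10^6 s / (3600 s/hour) = 466 hours.

470 hours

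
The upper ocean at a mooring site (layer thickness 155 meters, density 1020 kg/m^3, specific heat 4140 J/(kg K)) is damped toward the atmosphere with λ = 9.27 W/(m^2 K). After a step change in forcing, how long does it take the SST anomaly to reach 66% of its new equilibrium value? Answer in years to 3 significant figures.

2.41 years

Areal heat capacity C = ρ c_p D = 1020 × 4140 × 155 = 6.55×10^8 J/(m²·K).
τ = C / λ = 6.55×10^8 / 9.27 = 7.06×10^7 s.
Fraction reached: 1 − e^(−t/τ) = 0.66 ⇒ t = −τ ln(1 − 0.66) = τ × 1.08.
t = 7.62×10^7 s = 2.41 years.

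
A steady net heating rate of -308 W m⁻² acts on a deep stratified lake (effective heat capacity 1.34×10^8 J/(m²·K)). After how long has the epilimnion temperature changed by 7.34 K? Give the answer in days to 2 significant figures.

Areal heat capacity C = 1.34×10^8 J/(m²·K) (given).
Time required: Δt = C ΔT / F = 1.34×10^8 × -7.34 / -308 = 3.19×10^6 s.
In days: 3.19×10^6 s / (86400 s/day) = 37.0 days.

37 days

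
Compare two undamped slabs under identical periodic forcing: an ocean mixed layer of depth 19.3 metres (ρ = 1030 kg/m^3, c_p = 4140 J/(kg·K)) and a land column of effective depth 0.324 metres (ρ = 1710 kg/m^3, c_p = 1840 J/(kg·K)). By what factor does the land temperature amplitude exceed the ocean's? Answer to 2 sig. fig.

C_ocean = 1030 × 4140 × 19.3 = 8.23×10^7 J/(m²·K).
C_land = 1710 × 1840 × 0.324 = 1.02×10^6 J/(m²·K).
Undamped amplitude ∝ 1/C, so A_land/A_ocean = C_ocean/C_land = 80.7.

81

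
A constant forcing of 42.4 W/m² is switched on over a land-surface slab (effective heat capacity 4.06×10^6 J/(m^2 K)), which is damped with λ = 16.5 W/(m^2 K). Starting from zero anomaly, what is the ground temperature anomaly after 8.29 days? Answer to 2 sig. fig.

2.4 K

Areal heat capacity C = 4.06×10^6 J/(m^2 K) (given).
τ = C / λ = 4.06×10^6 / 16.5 = 2.46×10^5 s.
Equilibrium anomaly ΔT_eq = F / λ = 42.4 / 16.5 = 2.57 K.
t = 8.29 days = 7.16×10^5 s, so t/τ = 2.91.
ΔT(t) = ΔT_eq (1 − e^(−t/τ)) = 2.57 × (1 − e^−2.91) = 2.43 K.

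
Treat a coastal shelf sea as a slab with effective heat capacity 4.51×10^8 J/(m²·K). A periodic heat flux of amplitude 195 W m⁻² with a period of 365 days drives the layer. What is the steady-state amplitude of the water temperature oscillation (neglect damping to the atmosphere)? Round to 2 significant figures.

Areal heat capacity C = 4.51×10^8 J/(m²·K) (given).
Angular frequency ω = 2π / T = 2π / 3.15×10^7 s = 1.99×10^-7 s⁻¹.
Cω = 4.51×10^8 × 1.99×10^-7 = 89.9 W/(m²·K).
Amplitude A = F₀ / (Cω) = 195 / 89.9 = 2.17 K.

2.2 K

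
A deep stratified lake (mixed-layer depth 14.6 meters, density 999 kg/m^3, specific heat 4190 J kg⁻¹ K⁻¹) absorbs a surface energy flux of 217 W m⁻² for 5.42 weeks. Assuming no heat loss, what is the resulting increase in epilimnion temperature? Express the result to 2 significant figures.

12 K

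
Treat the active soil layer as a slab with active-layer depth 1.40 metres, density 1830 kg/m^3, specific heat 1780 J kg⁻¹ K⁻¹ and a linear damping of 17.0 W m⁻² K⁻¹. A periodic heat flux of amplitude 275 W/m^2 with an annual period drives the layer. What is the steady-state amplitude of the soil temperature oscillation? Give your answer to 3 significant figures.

Areal heat capacity C = ρ c_p D = 1830 × 1780 × 1.40 = 4.56×10^6 J/(m^2 K).
Angular frequency ω = 2π / T = 2π / 3.15×10^7 s = 1.99×10^-7 s⁻¹.
√((Cω)² + λ²) = √((0.909)² + 17.0²) = 17.0 W/(m²·K).
Amplitude A = F₀ / √((Cω)²+λ²) = 275 / 17.0 = 16.2 K.

16.2 K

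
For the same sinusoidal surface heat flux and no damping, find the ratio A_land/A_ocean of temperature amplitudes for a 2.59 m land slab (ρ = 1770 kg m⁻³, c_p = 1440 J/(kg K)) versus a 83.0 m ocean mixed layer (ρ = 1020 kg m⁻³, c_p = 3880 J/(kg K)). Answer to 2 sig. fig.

C_ocean = 1020 × 3880 × 83.0 = 3.28×10^8 J/(m²·K).
C_land = 1770 × 1440 × 2.59 = 6.60×10^6 J/(m²·K).
Undamped amplitude ∝ 1/C, so A_land/A_ocean = C_ocean/C_land = 49.8.

50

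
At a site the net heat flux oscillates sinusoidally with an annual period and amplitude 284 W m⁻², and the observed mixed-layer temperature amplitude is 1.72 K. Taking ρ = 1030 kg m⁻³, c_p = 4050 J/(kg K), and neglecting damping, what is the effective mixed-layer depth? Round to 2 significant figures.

200 m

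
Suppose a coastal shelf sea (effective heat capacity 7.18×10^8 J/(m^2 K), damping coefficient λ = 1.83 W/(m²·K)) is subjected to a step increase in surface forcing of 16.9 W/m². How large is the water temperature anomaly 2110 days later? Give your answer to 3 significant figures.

3.43 K

Areal heat capacity C = 7.18×10^8 J/(m^2 K) (given).
τ = C / λ = 7.18×10^8 / 1.83 = 3.92×10^8 s.
Equilibrium anomaly ΔT_eq = F / λ = 16.9 / 1.83 = 9.23 K.
t = 2110 days = 1.82×10^8 s, so t/τ = 0.465.
ΔT(t) = ΔT_eq (1 − e^(−t/τ)) = 9.23 × (1 − e^−0.465) = 3.43 K.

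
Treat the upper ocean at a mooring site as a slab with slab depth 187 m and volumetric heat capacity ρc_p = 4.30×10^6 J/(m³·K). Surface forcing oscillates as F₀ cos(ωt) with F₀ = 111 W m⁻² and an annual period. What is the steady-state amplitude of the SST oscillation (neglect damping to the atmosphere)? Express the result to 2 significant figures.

0.69 K

Areal heat capacity C = ρc_p × D = 4.30×10^6 × 187 = 8.04×10^8 J/(m²·K).
Angular frequency ω = 2π / T = 2π / 3.15×10^7 s = 1.99×10^-7 s⁻¹.
Cω = 8.04×10^8 × 1.99×10^-7 = 160 W/(m²·K).
Amplitude A = F₀ / (Cω) = 111 / 160 = 0.693 K.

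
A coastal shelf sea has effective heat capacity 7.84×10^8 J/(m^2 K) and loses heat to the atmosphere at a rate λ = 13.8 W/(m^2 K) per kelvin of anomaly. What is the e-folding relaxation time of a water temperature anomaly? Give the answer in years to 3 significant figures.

1.80 years

Areal heat capacity C = 7.84×10^8 J/(m^2 K) (given).
Relaxation time τ = C / λ = 7.84×10^8 / 13.8 = 5.68×10^7 s.
In years: 5.68×10^7 s / (3.156×10^7 s/year) = 1.80 years.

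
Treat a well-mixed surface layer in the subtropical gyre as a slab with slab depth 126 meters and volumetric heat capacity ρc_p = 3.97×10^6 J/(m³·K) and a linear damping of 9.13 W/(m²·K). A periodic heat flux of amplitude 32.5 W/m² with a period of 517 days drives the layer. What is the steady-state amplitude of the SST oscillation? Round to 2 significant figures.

Areal heat capacity C = ρc_p × D = 3.97×10^6 × 126 = 5.00×10^8 J m⁻² K⁻¹.
Angular frequency ω = 2π / T = 2π / 4.47×10^7 s = 1.41×10^-7 s⁻¹.
√((Cω)² + λ²) = √((70.4)² + 9.13²) = 71.0 W/(m²·K).
Amplitude A = F₀ / √((Cω)²+λ²) = 32.5 / 71.0 = 0.458 K.

0.46 K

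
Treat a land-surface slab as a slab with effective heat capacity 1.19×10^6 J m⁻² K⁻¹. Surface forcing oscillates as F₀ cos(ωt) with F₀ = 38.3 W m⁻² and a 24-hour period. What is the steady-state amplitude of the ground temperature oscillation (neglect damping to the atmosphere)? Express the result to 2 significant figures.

0.44 K

Areal heat capacity C = 1.19×10^6 J m⁻² K⁻¹ (given).
Angular frequency ω = 2π / T = 2π / 86400 s = 7.27×10^-5 s⁻¹.
Cω = 1.19×10^6 × 7.27×10^-5 = 86.5 W/(m²·K).
Amplitude A = F₀ / (Cω) = 38.3 / 86.5 = 0.443 K.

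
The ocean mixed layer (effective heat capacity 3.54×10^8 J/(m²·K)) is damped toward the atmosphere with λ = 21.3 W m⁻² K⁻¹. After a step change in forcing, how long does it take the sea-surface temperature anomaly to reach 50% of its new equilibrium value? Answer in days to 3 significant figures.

Areal heat capacity C = 3.54×10^8 J/(m²·K) (given).
τ = C / λ = 3.54×10^8 / 21.3 = 1.66×10^7 s.
Fraction reached: 1 − e^(−t/τ) = 0.50 ⇒ t = −τ ln(1 − 0.50) = τ × 0.693.
t = 1.15×10^7 s = 133 days.

133 days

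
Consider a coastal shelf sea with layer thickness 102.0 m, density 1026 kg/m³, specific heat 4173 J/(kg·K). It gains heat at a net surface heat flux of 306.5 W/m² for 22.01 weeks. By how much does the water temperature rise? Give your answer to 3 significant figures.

9.34 K

Areal heat capacity C = ρ c_p D = 1026 × 4173 × 102.0 = 4.37×10^8 J/(m^2 K).
Net heat input Q = F Δt = 306.5 × (22.01 weeks × 6.048×10^5 s/week) = 4.08×10^9 J/m².
ΔT = Q / C = 4.08×10^9 / 4.37×10^8 = 9.34 K.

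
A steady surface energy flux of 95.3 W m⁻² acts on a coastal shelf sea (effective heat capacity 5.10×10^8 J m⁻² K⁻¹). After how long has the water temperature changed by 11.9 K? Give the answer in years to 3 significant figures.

2.02 years

Areal heat capacity C = 5.10×10^8 J m⁻² K⁻¹ (given).
Time required: Δt = C ΔT / F = 5.10×10^8 × 11.9 / 95.3 = 6.37×10^7 s.
In years: 6.37×10^7 s / (3.156×10^7 s/year) = 2.02 years.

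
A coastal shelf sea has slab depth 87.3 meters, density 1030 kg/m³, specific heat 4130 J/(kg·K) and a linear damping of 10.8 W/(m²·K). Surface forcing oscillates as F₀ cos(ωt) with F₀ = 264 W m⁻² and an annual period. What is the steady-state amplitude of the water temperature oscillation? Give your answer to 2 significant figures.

Areal heat capacity C = ρ c_p D = 1030 × 4130 × 87.3 = 3.71×10^8 J/(m^2 K).
Angular frequency ω = 2π / T = 2π / 3.15×10^7 s = 1.99×10^-7 s⁻¹.
√((Cω)² + λ²) = √((74.0)² + 10.8²) = 74.8 W/(m²·K).
Amplitude A = F₀ / √((Cω)²+λ²) = 264 / 74.8 = 3.53 K.

3.5 K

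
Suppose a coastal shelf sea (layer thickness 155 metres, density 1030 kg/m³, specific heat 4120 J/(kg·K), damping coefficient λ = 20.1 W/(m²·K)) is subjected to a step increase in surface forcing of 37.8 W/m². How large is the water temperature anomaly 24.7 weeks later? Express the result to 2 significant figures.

Areal heat capacity C = ρ c_p D = 1030 × 4120 × 155 = 6.58×10^8 J/(m²·K).
τ = C / λ = 6.58×10^8 / 20.1 = 3.27×10^7 s.
Equilibrium anomaly ΔT_eq = F / λ = 37.8 / 20.1 = 1.88 K.
t = 24.7 weeks = 1.49×10^7 s, so t/τ = 0.456.
ΔT(t) = ΔT_eq (1 − e^(−t/τ)) = 1.88 × (1 − e^−0.456) = 0.689 K.

0.69 K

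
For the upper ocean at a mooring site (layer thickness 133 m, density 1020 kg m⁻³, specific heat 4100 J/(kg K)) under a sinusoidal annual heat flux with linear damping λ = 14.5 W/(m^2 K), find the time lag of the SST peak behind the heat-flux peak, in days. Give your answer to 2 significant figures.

84 days

Areal heat capacity C = ρ c_p D = 1020 × 4100 × 133 = 5.56×10^8 J/(m²·K).
ω = 2π / 3.15×10^7 s = 1.99×10^-7 s⁻¹.
Phase lag φ = arctan(Cω/λ) = arctan(111/14.5) = 1.44 rad.
Time lag = φ / ω = 1.44 / 1.99×10^-7 = 7.23×10^6 s = 83.7 days.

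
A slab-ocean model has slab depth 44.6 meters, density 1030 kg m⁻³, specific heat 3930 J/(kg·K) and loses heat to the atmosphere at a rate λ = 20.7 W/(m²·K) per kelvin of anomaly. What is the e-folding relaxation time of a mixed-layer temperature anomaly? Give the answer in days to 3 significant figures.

Areal heat capacity C = ρ c_p D = 1030 × 3930 × 44.6 = 1.81×10^8 J/(m^2 K).
Relaxation time τ = C / λ = 1.81×10^8 / 20.7 = 8.72×10^6 s.
In days: 8.72×10^6 s / (86400 s/day) = 101 days.

101 days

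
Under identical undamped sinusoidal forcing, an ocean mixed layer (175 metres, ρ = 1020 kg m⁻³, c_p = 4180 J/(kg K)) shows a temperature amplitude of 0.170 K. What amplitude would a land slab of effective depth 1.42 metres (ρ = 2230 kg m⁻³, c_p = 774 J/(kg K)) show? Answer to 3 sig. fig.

51.8 K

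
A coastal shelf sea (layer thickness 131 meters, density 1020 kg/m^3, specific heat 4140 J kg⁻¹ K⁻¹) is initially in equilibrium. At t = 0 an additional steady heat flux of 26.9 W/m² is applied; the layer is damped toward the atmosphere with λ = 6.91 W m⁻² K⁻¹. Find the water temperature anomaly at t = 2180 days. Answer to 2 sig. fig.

Areal heat capacity C = ρ c_p D = 1020 × 4140 × 131 = 5.53×10^8 J/(m²·K).
τ = C / λ = 5.53×10^8 / 6.91 = 8.01×10^7 s.
Equilibrium anomaly ΔT_eq = F / λ = 26.9 / 6.91 = 3.89 K.
t = 2180 days = 1.88×10^8 s, so t/τ = 2.35.
ΔT(t) = ΔT_eq (1 − e^(−t/τ)) = 3.89 × (1 − e^−2.35) = 3.52 K.

3.5 K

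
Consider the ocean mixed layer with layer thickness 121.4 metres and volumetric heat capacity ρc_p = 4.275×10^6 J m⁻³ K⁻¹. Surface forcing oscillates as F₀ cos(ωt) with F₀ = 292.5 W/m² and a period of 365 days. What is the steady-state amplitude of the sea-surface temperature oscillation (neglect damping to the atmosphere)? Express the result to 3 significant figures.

2.83 K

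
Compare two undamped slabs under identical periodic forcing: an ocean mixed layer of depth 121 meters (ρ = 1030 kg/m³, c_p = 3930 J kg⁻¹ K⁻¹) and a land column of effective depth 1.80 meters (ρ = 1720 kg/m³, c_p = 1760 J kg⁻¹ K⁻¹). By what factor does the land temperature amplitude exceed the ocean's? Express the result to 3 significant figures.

C_ocean = 1030 × 3930 × 121 = 4.90×10^8 J/(m²·K).
C_land = 1720 × 1760 × 1.80 = 5.45×10^6 J/(m²·K).
Undamped amplitude ∝ 1/C, so A_land/A_ocean = C_ocean/C_land = 89.9.

89.9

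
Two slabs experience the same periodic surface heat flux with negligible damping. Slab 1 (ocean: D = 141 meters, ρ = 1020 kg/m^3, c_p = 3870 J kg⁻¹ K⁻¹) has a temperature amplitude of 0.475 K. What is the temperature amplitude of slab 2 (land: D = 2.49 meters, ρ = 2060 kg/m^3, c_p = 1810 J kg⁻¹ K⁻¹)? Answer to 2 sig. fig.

28 K

C_ocean = 5.57×10^8 J/(m²·K); C_land = 9.28×10^6 J/(m²·K).
A ∝ 1/C ⇒ A_land = A_ocean × C_ocean/C_land = 0.475 × 59.9 = 28.5 K.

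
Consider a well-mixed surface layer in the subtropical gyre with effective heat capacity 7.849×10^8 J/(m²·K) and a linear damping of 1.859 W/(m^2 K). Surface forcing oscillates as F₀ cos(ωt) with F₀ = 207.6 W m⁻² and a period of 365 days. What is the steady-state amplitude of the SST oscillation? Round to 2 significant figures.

1.3 K

Areal heat capacity C = 7.849×10^8 J/(m²·K) (given).
Angular frequency ω = 2π / T = 2π / 3.15×10^7 s = 1.99×10^-7 s⁻¹.
√((Cω)² + λ²) = √((156)² + 1.859²) = 156 W/(m²·K).
Amplitude A = F₀ / √((Cω)²+λ²) = 207.6 / 156 = 1.33 K.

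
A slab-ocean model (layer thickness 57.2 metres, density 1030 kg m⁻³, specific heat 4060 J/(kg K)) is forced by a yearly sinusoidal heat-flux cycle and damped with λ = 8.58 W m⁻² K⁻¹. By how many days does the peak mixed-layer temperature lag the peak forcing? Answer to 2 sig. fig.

81 days

Areal heat capacity C = ρ c_p D = 1030 × 4060 × 57.2 = 2.39×10^8 J/(m^2 K).
ω = 2π / 3.15×10^7 s = 1.99×10^-7 s⁻¹.
Phase lag φ = arctan(Cω/λ) = arctan(47.7/8.58) = 1.39 rad.
Time lag = φ / ω = 1.39 / 1.99×10^-7 = 6.99×10^6 s = 80.9 days.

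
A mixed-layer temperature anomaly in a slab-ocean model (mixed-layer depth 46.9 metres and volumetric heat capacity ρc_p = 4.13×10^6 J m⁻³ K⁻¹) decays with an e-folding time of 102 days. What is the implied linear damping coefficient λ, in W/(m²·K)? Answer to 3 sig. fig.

Areal heat capacity C = ρc_p × D = 4.13×10^6 × 46.9 = 1.94×10^8 J m⁻² K⁻¹.
τ = 102 days = 8.81×10^6 s.
λ = C / τ = 1.94×10^8 / 8.81×10^6 = 22.0 W/(m²·K).

22.0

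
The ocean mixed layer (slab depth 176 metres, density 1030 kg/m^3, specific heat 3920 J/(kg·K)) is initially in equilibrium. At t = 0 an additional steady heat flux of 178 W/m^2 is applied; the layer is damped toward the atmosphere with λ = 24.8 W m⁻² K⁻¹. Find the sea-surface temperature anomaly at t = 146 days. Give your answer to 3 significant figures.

Areal heat capacity C = ρ c_p D = 1030 × 3920 × 176 = 7.11×10^8 J/(m^2 K).
τ = C / λ = 7.11×10^8 / 24.8 = 2.87×10^7 s.
Equilibrium anomaly ΔT_eq = F / λ = 178 / 24.8 = 7.18 K.
t = 146 days = 1.26×10^7 s, so t/τ = 0.440.
ΔT(t) = ΔT_eq (1 − e^(−t/τ)) = 7.18 × (1 − e^−0.440) = 2.56 K.

2.56 K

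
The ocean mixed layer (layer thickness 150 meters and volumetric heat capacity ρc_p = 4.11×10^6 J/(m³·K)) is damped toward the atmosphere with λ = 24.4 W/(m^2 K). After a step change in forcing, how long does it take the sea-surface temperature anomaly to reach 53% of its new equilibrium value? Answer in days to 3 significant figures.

221 days

Areal heat capacity C = ρc_p × D = 4.11×10^6 × 150 = 6.16×10^8 J/(m^2 K).
τ = C / λ = 6.16×10^8 / 24.4 = 2.53×10^7 s.
Fraction reached: 1 − e^(−t/τ) = 0.53 ⇒ t = −τ ln(1 − 0.53) = τ × 0.755.
t = 1.91×10^7 s = 221 days.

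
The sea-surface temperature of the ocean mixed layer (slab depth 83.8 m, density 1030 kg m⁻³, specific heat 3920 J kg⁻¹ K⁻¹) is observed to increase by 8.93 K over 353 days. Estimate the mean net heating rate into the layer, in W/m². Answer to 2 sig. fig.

99

Areal heat capacity C = ρ c_p D = 1030 × 3920 × 83.8 = 3.38×10^8 J/(m^2 K).
Required heat per unit area: Q = C ΔT = 3.38×10^8 × 8.93 = 3.02×10^9 J/m².
Flux F = Q / Δt = 3.02×10^9 / 3.05×10^7 s = 99.1 W/m².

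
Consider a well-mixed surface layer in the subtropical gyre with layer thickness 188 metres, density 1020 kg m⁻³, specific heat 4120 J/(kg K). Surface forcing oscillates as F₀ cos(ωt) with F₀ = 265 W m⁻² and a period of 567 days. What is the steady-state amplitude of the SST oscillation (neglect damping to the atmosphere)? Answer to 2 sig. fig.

2.6 K

Areal heat capacity C = ρ c_p D = 1020 × 4120 × 188 = 7.90×10^8 J/(m²·K).
Angular frequency ω = 2π / T = 2π / 4.90×10^7 s = 1.28×10^-7 s⁻¹.
Cω = 7.90×10^8 × 1.28×10^-7 = 101 W/(m²·K).
Amplitude A = F₀ / (Cω) = 265 / 101 = 2.62 K.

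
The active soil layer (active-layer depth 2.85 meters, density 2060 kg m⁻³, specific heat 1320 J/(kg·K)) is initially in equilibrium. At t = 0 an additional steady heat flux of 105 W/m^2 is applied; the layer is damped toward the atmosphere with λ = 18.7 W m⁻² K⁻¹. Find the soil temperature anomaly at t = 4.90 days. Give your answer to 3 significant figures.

Areal heat capacity C = ρ c_p D = 2060 × 1320 × 2.85 = 7.75×10^6 J/(m^2 K).
τ = C / λ = 7.75×10^6 / 18.7 = 4.14×10^5 s.
Equilibrium anomaly ΔT_eq = F / λ = 105 / 18.7 = 5.61 K.
t = 4.90 days = 4.23×10^5 s, so t/τ = 1.02.
ΔT(t) = ΔT_eq (1 − e^(−t/τ)) = 5.61 × (1 − e^−1.02) = 3.59 K.

3.59 K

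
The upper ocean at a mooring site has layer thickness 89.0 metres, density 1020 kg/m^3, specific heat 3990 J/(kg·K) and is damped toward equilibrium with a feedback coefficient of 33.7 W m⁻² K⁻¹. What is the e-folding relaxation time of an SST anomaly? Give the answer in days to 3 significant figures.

124 days

Areal heat capacity C = ρ c_p D = 1020 × 3990 × 89.0 = 3.62×10^8 J/(m²·K).
Relaxation time τ = C / λ = 3.62×10^8 / 33.7 = 1.07×10^7 s.
In days: 1.07×10^7 s / (86400 s/day) = 124 days.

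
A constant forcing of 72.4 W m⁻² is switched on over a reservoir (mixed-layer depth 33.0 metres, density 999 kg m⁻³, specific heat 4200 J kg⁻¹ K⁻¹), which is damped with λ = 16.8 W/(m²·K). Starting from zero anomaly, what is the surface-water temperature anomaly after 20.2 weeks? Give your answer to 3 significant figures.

Areal heat capacity C = ρ c_p D = 999 × 4200 × 33.0 = 1.38×10^8 J/(m²·K).
τ = C / λ = 1.38×10^8 / 16.8 = 8.24×10^6 s.
Equilibrium anomaly ΔT_eq = F / λ = 72.4 / 16.8 = 4.31 K.
t = 20.2 weeks = 1.22×10^7 s, so t/τ = 1.48.
ΔT(t) = ΔT_eq (1 − e^(−t/τ)) = 4.31 × (1 − e^−1.48) = 3.33 K.

3.33 K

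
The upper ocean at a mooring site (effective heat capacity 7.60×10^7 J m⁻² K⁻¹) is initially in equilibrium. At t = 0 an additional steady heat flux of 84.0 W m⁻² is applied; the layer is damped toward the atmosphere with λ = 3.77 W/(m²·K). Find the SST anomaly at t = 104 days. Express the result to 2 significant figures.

8.0 K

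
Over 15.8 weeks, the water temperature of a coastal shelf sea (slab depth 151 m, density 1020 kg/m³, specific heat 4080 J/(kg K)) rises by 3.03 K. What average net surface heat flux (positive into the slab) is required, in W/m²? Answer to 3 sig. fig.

Areal heat capacity C = ρ c_p D = 1020 × 4080 × 151 = 6.28×10^8 J m⁻² K⁻¹.
Required heat per unit area: Q = C ΔT = 6.28×10^8 × 3.03 = 1.90×10^9 J/m².
Flux F = Q / Δt = 1.90×10^9 / 9.56×10^6 s = 199 W/m².

199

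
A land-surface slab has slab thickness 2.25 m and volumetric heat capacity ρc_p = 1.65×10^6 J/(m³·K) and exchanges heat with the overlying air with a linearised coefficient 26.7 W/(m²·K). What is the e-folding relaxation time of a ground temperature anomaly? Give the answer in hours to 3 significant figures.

Areal heat capacity C = ρc_p × D = 1.65×10^6 × 2.25 = 3.71×10^6 J m⁻² K⁻¹.
Relaxation time τ = C / λ = 3.71×10^6 / 26.7 = 1.39×10^5 s.
In hours: 1.39×10^5 s / (3600 s/hour) = 38.6 hours.

38.6 hours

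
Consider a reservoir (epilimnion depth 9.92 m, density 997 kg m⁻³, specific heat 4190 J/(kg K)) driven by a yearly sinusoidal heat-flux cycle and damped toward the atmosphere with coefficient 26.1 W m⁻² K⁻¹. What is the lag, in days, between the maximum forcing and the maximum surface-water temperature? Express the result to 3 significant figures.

Areal heat capacity C = ρ c_p D = 997 × 4190 × 9.92 = 4.14×10^7 J m⁻² K⁻¹.
ω = 2π / 3.15×10^7 s = 1.99×10^-7 s⁻¹.
Phase lag φ = arctan(Cω/λ) = arctan(8.26/26.1) = 0.306 rad.
Time lag = φ / ω = 0.306 / 1.99×10^-7 = 1.54×10^6 s = 17.8 days.

17.8 days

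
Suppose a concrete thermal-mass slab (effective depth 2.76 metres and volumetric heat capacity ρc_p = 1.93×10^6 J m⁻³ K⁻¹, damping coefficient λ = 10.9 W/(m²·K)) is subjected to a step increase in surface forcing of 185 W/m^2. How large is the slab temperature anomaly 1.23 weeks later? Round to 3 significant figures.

13.3 K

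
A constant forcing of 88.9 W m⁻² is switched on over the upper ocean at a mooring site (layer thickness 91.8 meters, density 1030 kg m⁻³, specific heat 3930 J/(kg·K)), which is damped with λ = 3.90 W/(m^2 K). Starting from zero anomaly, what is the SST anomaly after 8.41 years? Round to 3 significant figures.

21.4 K

Areal heat capacity C = ρ c_p D = 1030 × 3930 × 91.8 = 3.72×10^8 J/(m^2 K).
τ = C / λ = 3.72×10^8 / 3.90 = 9.53×10^7 s.
Equilibrium anomaly ΔT_eq = F / λ = 88.9 / 3.90 = 22.8 K.
t = 8.41 years = 2.65×10^8 s, so t/τ = 2.79.
ΔT(t) = ΔT_eq (1 − e^(−t/τ)) = 22.8 × (1 − e^−2.79) = 21.4 K.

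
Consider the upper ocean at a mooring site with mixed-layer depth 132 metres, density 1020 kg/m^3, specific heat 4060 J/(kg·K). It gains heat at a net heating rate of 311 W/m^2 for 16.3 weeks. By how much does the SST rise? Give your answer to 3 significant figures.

Areal heat capacity C = ρ c_p D = 1020 × 4060 × 132 = 5.47×10^8 J/(m²·K).
Net heat input Q = F Δt = 311 × (16.3 weeks × 6.048×10^5 s/week) = 3.07×10^9 J/m².
ΔT = Q / C = 3.07×10^9 / 5.47×10^8 = 5.61 K.

5.61 K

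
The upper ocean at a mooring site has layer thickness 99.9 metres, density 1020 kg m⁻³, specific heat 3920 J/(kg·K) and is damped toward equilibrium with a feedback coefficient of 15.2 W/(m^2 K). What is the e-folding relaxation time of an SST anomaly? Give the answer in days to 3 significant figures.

304 days

Areal heat capacity C = ρ c_p D = 1020 × 3920 × 99.9 = 3.99×10^8 J/(m^2 K).
Relaxation time τ = C / λ = 3.99×10^8 / 15.2 = 2.63×10^7 s.
In days: 2.63×10^7 s / (86400 s/day) = 304 days.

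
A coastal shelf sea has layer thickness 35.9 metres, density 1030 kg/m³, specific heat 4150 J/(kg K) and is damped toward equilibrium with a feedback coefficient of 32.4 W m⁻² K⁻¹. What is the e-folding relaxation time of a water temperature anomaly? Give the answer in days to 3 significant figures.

Areal heat capacity C = ρ c_p D = 1030 × 4150 × 35.9 = 1.53×10^8 J/(m^2 K).
Relaxation time τ = C / λ = 1.53×10^8 / 32.4 = 4.74×10^6 s.
In days: 4.74×10^6 s / (86400 s/day) = 54.8 days.

54.8 days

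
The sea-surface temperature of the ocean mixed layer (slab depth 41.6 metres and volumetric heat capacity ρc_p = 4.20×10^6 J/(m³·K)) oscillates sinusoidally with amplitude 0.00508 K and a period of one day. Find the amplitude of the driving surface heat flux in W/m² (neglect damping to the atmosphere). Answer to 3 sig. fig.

Areal heat capacity C = ρc_p × D = 4.20×10^6 × 41.6 = 1.75×10^8 J m⁻² K⁻¹.
ω = 2π / 86400 s = 7.27×10^-5 s⁻¹.
Cω = 1.75×10^8 × 7.27×10^-5 = 12700 W/(m²·K).
F₀ = A × Cω = 0.00508 × 12700 = 64.5 W/m².

64.5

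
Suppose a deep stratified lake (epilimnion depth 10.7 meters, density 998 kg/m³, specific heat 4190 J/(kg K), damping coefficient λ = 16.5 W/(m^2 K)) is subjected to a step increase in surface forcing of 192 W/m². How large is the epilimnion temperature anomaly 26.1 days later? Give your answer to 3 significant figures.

6.57 K

Areal heat capacity C = ρ c_p D = 998 × 4190 × 10.7 = 4.47×10^7 J/(m²·K).
τ = C / λ = 4.47×10^7 / 16.5 = 2.71×10^6 s.
Equilibrium anomaly ΔT_eq = F / λ = 192 / 16.5 = 11.6 K.
t = 26.1 days = 2.26×10^6 s, so t/τ = 0.832.
ΔT(t) = ΔT_eq (1 − e^(−t/τ)) = 11.6 × (1 − e^−0.832) = 6.57 K.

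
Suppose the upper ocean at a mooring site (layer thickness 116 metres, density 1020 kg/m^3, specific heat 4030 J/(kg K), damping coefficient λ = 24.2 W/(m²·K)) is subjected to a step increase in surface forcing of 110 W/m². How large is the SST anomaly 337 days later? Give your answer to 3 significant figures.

3.51 K

Areal heat capacity C = ρ c_p D = 1020 × 4030 × 116 = 4.77×10^8 J/(m^2 K).
τ = C / λ = 4.77×10^8 / 24.2 = 1.97×10^7 s.
Equilibrium anomaly ΔT_eq = F / λ = 110 / 24.2 = 4.55 K.
t = 337 days = 2.91×10^7 s, so t/τ = 1.48.
ΔT(t) = ΔT_eq (1 − e^(−t/τ)) = 4.55 × (1 − e^−1.48) = 3.51 K.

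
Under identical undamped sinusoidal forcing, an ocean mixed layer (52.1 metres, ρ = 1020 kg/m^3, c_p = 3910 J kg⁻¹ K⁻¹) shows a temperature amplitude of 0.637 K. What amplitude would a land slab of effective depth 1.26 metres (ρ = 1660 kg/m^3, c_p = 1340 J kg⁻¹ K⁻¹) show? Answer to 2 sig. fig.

47 K

C_ocean = 2.08×10^8 J/(m²·K); C_land = 2.80×10^6 J/(m²·K).
A ∝ 1/C ⇒ A_land = A_ocean × C_ocean/C_land = 0.637 × 74.1 = 47.2 K.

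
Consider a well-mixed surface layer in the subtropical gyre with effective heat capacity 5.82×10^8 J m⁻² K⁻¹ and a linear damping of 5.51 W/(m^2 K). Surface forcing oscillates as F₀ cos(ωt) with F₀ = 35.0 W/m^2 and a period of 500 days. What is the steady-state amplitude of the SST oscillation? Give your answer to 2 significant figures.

0.41 K

Areal heat capacity C = 5.82×10^8 J m⁻² K⁻¹ (given).
Angular frequency ω = 2π / T = 2π / 4.32×10^7 s = 1.45×10^-7 s⁻¹.
√((Cω)² + λ²) = √((84.6)² + 5.51²) = 84.8 W/(m²·K).
Amplitude A = F₀ / √((Cω)²+λ²) = 35.0 / 84.8 = 0.413 K.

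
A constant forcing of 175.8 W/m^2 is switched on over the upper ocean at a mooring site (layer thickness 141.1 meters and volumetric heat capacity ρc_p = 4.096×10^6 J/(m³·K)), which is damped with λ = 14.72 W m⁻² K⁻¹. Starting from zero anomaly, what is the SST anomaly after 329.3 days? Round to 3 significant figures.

Areal heat capacity C = ρc_p × D = 4.096×10^6 × 141.1 = 5.78×10^8 J/(m^2 K).
τ = C / λ = 5.78×10^8 / 14.72 = 3.93×10^7 s.
Equilibrium anomaly ΔT_eq = F / λ = 175.8 / 14.72 = 11.9 K.
t = 329.3 days = 2.85×10^7 s, so t/τ = 0.725.
ΔT(t) = ΔT_eq (1 − e^(−t/τ)) = 11.9 × (1 − e^−0.725) = 6.16 K.

6.16 K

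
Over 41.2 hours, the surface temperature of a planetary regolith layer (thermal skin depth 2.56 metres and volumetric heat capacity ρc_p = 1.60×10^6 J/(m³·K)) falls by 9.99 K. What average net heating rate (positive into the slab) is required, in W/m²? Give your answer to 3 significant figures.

-276

Areal heat capacity C = ρc_p × D = 1.60×10^6 × 2.56 = 4.10×10^6 J/(m²·K).
Required heat per unit area: Q = C ΔT = 4.10×10^6 × -9.99 = -4.09×10^7 J/m².
Flux F = Q / Δt = -4.09×10^7 / 1.48×10^5 s = -276 W/m².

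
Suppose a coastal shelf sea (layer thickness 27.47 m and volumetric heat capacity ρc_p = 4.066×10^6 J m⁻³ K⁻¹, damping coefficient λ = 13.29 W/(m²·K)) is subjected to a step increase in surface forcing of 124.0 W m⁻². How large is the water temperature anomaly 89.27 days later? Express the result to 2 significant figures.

Areal heat capacity C = ρc_p × D = 4.066×10^6 × 27.47 = 1.12×10^8 J/(m²·K).
τ = C / λ = 1.12×10^8 / 13.29 = 8.40×10^6 s.
Equilibrium anomaly ΔT_eq = F / λ = 124.0 / 13.29 = 9.33 K.
t = 89.27 days = 7.71×10^6 s, so t/τ = 0.918.
ΔT(t) = ΔT_eq (1 − e^(−t/τ)) = 9.33 × (1 − e^−0.918) = 5.60 K.

5.6 K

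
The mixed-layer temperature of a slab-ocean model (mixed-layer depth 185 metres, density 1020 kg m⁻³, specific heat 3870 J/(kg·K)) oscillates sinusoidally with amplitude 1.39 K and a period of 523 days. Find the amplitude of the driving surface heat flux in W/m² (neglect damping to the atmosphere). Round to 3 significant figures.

141

Areal heat capacity C = ρ c_p D = 1020 × 3870 × 185 = 7.30×10^8 J/(m²·K).
ω = 2π / 4.52×10^7 s = 1.39×10^-7 s⁻¹.
Cω = 7.30×10^8 × 1.39×10^-7 = 102 W/(m²·K).
F₀ = A × Cω = 1.39 × 102 = 141 W/m².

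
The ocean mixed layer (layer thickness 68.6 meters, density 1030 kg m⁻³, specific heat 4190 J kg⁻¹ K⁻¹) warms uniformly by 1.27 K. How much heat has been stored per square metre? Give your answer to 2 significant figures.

3.8×10^8

Areal heat capacity C = ρ c_p D = 1030 × 4190 × 68.6 = 2.96×10^8 J m⁻² K⁻¹.
ΔQ = C ΔT = 2.96×10^8 × 1.27 = 3.76×10^8 J/m².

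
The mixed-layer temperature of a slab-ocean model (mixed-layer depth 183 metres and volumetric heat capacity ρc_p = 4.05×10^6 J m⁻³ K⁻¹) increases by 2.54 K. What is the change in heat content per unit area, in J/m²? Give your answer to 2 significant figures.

1.9×10^9

Areal heat capacity C = ρc_p × D = 4.05×10^6 × 183 = 7.41×10^8 J m⁻² K⁻¹.
ΔQ = C ΔT = 7.41×10^8 × 2.54 = 1.88×10^9 J/m².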